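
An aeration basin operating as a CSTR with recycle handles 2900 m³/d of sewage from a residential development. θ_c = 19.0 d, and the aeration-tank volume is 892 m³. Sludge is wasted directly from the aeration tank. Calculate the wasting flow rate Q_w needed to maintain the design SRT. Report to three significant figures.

Q_w ≈ 46.9 m³/d

With mixed-liquor wasting, θ_c = V/Q_w, so Q_w = V/θ_c = 892.0/19.0 = 46.95 m³/d.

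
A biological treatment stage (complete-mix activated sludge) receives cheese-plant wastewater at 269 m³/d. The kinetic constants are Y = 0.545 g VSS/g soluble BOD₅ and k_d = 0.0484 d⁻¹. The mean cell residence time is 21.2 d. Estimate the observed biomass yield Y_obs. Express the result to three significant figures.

Y_obs ≈ 0.269 g VSS/g soluble BOD₅

The observed yield is Y_obs = Y/(1 + k_d·θ_c) = 0.545 / (1 + 0.0484 × 21.2) = 0.545 / 2.026 = 0.2690 g VSS per g soluble BOD₅ removed.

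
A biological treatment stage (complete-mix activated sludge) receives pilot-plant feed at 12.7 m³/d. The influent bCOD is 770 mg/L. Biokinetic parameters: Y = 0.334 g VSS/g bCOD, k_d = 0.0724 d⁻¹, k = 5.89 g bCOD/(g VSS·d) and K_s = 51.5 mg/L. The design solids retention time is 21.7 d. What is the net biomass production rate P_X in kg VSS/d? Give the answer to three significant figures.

P_X ≈ 1.26 kg VSS/d

Effluent substrate depends only on kinetics and SRT: S = K_s(1 + k_d θ_c) / [θ_c(Yk − k_d) − 1] = 51.5 × (1 + 0.0724 × 21.7) / [21.7 × (0.334 × 5.89 − 0.0724) − 1] = 132.4 / 40.12 = 3.300 mg/L.
Observed yield with endogenous decay: Y_obs = Y / (1 + k_d·θ_c) = 0.334 / (1 + 0.0724 × 21.7) = 0.334 / 2.571 = 0.1299 g VSS/g bCOD.
Substrate removed = Q·(S₀ − S) = 12.7 m³/d × (770 − 3.30) g/m³ = 9.74×10^3 g/d = 9.737 kg/d.
P_X = Y_obs · Q(S₀ − S) = 0.1299 × 9.737 = 1.265 kg VSS/d.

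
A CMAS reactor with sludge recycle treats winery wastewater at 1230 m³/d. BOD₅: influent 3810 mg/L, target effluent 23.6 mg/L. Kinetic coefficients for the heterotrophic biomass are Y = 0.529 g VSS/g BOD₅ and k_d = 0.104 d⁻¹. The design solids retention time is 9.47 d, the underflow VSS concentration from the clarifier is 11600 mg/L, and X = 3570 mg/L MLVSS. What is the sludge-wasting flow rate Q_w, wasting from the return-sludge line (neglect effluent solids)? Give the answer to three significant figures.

Rearranging the biomass balance for a CMAS with decay, V = Y·Q·ΔS·θ_c / [X·(1+k_d θ_c)] = 0.529 × 1230 × (3810 − 23.6) × 9.47 / [3570 × (1 + 0.104 × 9.47)] = 2.33×10^7 / 7086 = 3293 m³.
θ_c = V·X/(Q_w·X_r) when wasting from the recycle, so Q_w = V·X/(θ_c·X_r) = 3293 × 3570 / (9.47 × 11600) = 107.0 m³/d.

Q_w ≈ 107 m³/d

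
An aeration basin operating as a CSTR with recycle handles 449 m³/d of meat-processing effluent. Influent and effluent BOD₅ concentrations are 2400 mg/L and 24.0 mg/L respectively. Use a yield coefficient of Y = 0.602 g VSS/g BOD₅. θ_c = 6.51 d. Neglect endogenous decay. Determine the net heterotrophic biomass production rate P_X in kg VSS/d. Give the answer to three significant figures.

No decay correction is needed, so Y_obs = Y = 0.602.
Substrate removed = Q·(S₀ − S) = 449 m³/d × (2400 − 24.0) g/m³ = 1.07×10^6 g/d = 1067 kg/d.
Biomass produced: P_X = Y_obs·Q·ΔS = 0.6020 × 1067 ≈ 642.2 kg VSS/d.

P_X ≈ 642 kg VSS/d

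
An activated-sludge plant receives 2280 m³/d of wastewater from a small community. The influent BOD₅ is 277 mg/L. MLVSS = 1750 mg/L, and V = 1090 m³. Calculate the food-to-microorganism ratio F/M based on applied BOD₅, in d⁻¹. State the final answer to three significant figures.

F/M = Q·S₀ / (V·X) = 2280 × 277 / (1090 × 1750) = 0.3311 g BOD₅·(g VSS·d)⁻¹.

F/M ≈ 0.331 d⁻¹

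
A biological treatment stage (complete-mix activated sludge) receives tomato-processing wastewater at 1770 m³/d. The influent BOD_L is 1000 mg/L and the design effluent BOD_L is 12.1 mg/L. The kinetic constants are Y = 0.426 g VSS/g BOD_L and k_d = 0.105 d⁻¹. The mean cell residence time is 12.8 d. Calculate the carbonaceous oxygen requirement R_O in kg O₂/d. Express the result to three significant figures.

R_O ≈ 1300 kg O₂/d

The observed yield is Y_obs = Y/(1 + k_d·θ_c) = 0.426 / (1 + 0.105 × 12.8) = 0.426 / 2.344 = 0.1817 g VSS per g BOD_L removed.
Substrate removed = Q·(S₀ − S) = 1770 m³/d × (1000 − 12.1) g/m³ = 1.75×10^6 g/d = 1749 kg/d.
Biomass synthesised: P_X = Y_obs × 1749 = 317.8 kg VSS/d.
R_O = Q·ΔS − 1.42 P_X = 1749 − 451.3 = 1297 kg O₂/d.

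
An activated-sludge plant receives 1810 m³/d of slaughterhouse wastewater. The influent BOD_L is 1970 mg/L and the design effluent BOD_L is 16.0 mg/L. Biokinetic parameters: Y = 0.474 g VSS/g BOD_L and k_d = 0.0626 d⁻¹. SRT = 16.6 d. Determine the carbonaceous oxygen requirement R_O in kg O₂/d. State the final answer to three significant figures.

R_O ≈ 2370 kg O₂/d

Y_obs = Y / (1 + k_d θ_c) = 0.474 / (1 + 0.0626 × 16.6) = 0.474 / 2.039 = 0.2324.
Substrate removed = Q·(S₀ − S) = 1810 m³/d × (1970 − 16.0) g/m³ = 3.54×10^6 g/d = 3537 kg/d.
P_X = Y_obs·Q·(S₀ − S) = 0.2324 × 3537 = 822.1 kg VSS/d.
R_O = Q·(S₀ − S) − 1.42·P_X = 3537 − 1.42 × 822.1 = 2369 kg O₂/d.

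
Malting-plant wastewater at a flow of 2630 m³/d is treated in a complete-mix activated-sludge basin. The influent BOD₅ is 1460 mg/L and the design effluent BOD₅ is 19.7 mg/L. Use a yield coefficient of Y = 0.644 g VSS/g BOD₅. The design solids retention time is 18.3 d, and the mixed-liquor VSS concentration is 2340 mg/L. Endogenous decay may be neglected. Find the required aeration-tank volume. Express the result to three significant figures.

V·X = Y·Q·ΔS·θ_c gives V = 0.644 × 2630 × (1460 − 19.7) × 18.3 / 2340 = 19078 m³.

V ≈ 19100 m³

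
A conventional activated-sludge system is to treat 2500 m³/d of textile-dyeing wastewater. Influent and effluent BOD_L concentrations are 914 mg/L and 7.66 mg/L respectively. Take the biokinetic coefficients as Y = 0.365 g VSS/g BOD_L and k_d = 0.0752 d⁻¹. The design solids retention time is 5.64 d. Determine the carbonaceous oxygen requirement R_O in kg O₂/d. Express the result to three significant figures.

Observed yield with endogenous decay: Y_obs = Y / (1 + k_d·θ_c) = 0.365 / (1 + 0.0752 × 5.64) = 0.365 / 1.424 = 0.2563 g VSS/g BOD_L.
ΔS = 914 − 7.66 = 906.3 mg/L, so the substrate removal rate is 2500 × 906.3/1000 = 2266 kg BOD_L/d.
Biomass synthesised: P_X = Y_obs × 2266 = 580.7 kg VSS/d.
R_O = Q·(S₀ − S) − 1.42·P_X = 2266 − 1.42 × 580.7 = 1441 kg O₂/d.

R_O ≈ 1440 kg O₂/d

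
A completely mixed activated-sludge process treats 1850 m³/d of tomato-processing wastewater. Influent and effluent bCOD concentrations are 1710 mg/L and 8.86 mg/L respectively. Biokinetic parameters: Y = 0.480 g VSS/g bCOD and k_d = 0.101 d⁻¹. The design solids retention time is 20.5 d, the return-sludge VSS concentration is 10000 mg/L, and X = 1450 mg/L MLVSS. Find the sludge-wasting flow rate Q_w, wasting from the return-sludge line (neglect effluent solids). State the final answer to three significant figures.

From the SRT design equation V = Y Q (S₀−S) θ_c / [X (1 + k_d θ_c)] = 0.480 × 1850 × (1710 − 8.86) × 20.5 / [1450 × (1 + 0.101 × 20.5)] = 3.1×10^7 / 4452 = 6956 m³.
Wasting from the return line (neglecting effluent solids): Q_w = V·X / (θ_c·X_r) = 6956 × 1450 / (20.5 × 10000) = 49.20 m³/d.

Q_w ≈ 49.2 m³/d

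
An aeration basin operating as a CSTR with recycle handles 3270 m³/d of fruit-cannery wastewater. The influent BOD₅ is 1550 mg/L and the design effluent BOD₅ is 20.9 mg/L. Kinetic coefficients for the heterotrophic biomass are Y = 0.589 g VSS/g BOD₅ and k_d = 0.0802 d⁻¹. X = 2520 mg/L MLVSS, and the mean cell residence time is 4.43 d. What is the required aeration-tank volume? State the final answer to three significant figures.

From the SRT design equation V = Y Q (S₀−S) θ_c / [X (1 + k_d θ_c)] = 0.589 × 3270 × (1550 − 20.9) × 4.43 / [2520 × (1 + 0.0802 × 4.43)] = 1.3×10^7 / 3415 = 3820 m³.

V ≈ 3820 m³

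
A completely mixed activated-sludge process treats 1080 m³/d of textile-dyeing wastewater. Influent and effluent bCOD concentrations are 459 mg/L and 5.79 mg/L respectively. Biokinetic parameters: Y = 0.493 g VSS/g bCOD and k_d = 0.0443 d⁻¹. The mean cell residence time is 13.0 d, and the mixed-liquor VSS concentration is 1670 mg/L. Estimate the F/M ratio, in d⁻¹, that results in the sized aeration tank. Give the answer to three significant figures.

F/M ≈ 0.249 d⁻¹

Steady-state biomass mass balance: V·X·(1 + k_d·θ_c) = Y·Q·(S₀ − S)·θ_c, so V = 0.493 × 1080 × (459 − 5.79) × 13.0 / [1670 × (1 + 0.0443 × 13.0)] = 3.14×10^6 / 2632 = 1192 m³.
F/M = applied load / biomass = Q·S₀/(V·X) = 1080 × 459 / (1192 × 1670) = 0.2490 d⁻¹.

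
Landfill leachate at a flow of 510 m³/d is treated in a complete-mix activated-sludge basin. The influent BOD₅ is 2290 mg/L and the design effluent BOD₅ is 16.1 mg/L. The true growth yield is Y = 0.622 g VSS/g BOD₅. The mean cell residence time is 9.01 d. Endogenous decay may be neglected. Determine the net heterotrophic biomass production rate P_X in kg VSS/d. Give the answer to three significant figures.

P_X ≈ 721 kg VSS/d

No decay correction is needed, so Y_obs = Y = 0.622.
Q·(S₀ − S) = 510 × (2290 − 16.1) × 10⁻³ = 1160 kg/d removed.
Biomass produced: P_X = Y_obs·Q·ΔS = 0.6220 × 1160 ≈ 721.3 kg VSS/d.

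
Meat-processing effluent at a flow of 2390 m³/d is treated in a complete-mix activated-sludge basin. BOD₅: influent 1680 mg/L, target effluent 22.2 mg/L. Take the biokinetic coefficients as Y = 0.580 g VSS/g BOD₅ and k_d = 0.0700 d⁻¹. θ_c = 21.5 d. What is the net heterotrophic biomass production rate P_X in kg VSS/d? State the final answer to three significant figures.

Observed yield with endogenous decay: Y_obs = Y / (1 + k_d·θ_c) = 0.580 / (1 + 0.0700 × 21.5) = 0.580 / 2.505 = 0.2315 g VSS/g BOD₅.
Q·(S₀ − S) = 2390 × (1680 − 22.2) × 10⁻³ = 3962 kg/d removed.
So the net sludge growth is P_X = 0.2315 × 3962 = 917.4 kg VSS/d.

P_X ≈ 917 kg VSS/d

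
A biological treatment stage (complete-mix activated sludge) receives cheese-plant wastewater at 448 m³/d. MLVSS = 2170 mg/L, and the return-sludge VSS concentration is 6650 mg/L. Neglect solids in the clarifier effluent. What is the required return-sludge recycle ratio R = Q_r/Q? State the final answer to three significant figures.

R ≈ 0.484

R = Q_r/Q = X/(X_r − X) = 2170 / (6650 − 2170) = 0.4844.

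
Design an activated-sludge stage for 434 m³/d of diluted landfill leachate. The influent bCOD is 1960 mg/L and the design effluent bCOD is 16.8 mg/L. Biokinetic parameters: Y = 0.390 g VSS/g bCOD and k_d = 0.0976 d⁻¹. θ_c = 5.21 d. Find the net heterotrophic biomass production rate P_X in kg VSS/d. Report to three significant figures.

P_X ≈ 218 kg VSS/d

Observed yield with endogenous decay: Y_obs = Y / (1 + k_d·θ_c) = 0.390 / (1 + 0.0976 × 5.21) = 0.390 / 1.508 = 0.2585 g VSS/g bCOD.
ΔS = 1960 − 16.8 = 1943 mg/L, so the substrate removal rate is 434 × 1943/1000 = 843.3 kg bCOD/d.
Net biomass production P_X = Y_obs × Q·(S₀ − S) = 0.2585 × 843.3 = 218.0 kg VSS/d.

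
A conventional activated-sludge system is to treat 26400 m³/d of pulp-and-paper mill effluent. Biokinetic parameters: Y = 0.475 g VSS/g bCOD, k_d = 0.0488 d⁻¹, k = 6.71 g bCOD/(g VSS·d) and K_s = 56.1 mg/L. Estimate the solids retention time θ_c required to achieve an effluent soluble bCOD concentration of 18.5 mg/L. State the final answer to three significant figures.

θ_c ≈ 1.35 d

At the target effluent, Y k S/(K_s+S) = 0.475×6.71×18.5/74.60 = 0.7904 d⁻¹.
1/θ_c = 0.7904 − 0.0488 = 0.7416 d⁻¹, so θ_c = 1.348 d.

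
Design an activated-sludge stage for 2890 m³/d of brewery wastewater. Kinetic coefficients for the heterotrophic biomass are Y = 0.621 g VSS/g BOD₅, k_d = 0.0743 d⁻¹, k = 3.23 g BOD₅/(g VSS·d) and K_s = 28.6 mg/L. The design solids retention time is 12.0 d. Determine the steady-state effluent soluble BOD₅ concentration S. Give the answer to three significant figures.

For a completely mixed reactor with recycle the Lawrence–McCarty relation gives S = K_s·(1 + k_d·θ_c) / [θ_c·(Y·k − k_d) − 1] = 28.6 × (1 + 0.0743 × 12.0) / [12.0 × (0.621 × 3.23 − 0.0743) − 1] = 54.10 / 22.18 = 2.439 mg/L.

S ≈ 2.44 mg/L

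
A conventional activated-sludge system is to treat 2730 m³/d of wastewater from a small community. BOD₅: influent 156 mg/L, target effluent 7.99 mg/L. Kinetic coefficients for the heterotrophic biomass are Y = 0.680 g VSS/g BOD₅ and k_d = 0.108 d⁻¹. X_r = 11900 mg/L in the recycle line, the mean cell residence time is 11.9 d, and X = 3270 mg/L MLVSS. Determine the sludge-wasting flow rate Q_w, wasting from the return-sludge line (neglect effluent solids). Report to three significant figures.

Rearranging the biomass balance for a CMAS with decay, V = Y·Q·ΔS·θ_c / [X·(1+k_d θ_c)] = 0.680 × 2730 × (156 − 7.99) × 11.9 / [3270 × (1 + 0.108 × 11.9)] = 3.27×10^6 / 7473 = 437.6 m³.
θ_c = V·X/(Q_w·X_r) when wasting from the recycle, so Q_w = V·X/(θ_c·X_r) = 437.6 × 3270 / (11.9 × 11900) = 10.10 m³/d.

Q_w ≈ 10.1 m³/d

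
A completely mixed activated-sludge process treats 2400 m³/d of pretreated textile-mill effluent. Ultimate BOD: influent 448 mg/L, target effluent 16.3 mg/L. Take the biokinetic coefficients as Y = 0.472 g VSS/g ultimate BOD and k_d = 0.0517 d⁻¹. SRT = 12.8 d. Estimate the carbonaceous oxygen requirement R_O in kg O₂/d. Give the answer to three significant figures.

R_O ≈ 618 kg O₂/d

The observed yield is Y_obs = Y/(1 + k_d·θ_c) = 0.472 / (1 + 0.0517 × 12.8) = 0.472 / 1.662 = 0.2840 g VSS per g ultimate BOD removed.
Substrate removed = Q·(S₀ − S) = 2400 m³/d × (448 − 16.3) g/m³ = 1.04×10^6 g/d = 1036 kg/d.
Biomass synthesised: P_X = Y_obs × 1036 = 294.3 kg VSS/d.
R_O = Q·(S₀ − S) − 1.42·P_X = 1036 − 1.42 × 294.3 = 618.2 kg O₂/d.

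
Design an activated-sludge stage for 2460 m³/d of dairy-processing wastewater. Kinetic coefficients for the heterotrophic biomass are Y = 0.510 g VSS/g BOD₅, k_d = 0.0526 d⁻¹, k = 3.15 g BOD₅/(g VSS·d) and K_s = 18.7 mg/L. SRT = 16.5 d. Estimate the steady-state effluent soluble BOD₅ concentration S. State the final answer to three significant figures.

S ≈ 1.42 mg/L

Effluent substrate depends only on kinetics and SRT: S = K_s(1 + k_d θ_c) / [θ_c(Yk − k_d) − 1] = 18.7 × (1 + 0.0526 × 16.5) / [16.5 × (0.510 × 3.15 − 0.0526) − 1] = 34.93 / 24.64 = 1.418 mg/L.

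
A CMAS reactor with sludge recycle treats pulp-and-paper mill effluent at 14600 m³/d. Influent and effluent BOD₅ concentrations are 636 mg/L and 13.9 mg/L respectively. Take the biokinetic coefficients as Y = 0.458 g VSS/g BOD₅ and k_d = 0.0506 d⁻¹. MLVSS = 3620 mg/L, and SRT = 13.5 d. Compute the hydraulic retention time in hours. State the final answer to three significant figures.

τ ≈ 15.2 h

Rearranging the biomass balance for a CMAS with decay, V = Y·Q·ΔS·θ_c / [X·(1+k_d θ_c)] = 0.458 × 14600 × (636 − 13.9) × 13.5 / [3620 × (1 + 0.0506 × 13.5)] = 5.62×10^7 / 6093 = 9217 m³.
Hydraulic retention time τ = V/Q = 9217 / 14600 = 0.6313 d = 15.15 h.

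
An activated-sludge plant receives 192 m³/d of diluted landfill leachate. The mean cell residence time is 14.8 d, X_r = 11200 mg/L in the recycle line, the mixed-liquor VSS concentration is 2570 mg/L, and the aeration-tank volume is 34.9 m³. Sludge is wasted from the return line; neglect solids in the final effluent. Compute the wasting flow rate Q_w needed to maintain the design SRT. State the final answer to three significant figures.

Wasting from the return line (neglecting effluent solids): Q_w = V·X / (θ_c·X_r) = 34.90 × 2570 / (14.8 × 11200) = 0.5411 m³/d.

Q_w ≈ 0.541 m³/d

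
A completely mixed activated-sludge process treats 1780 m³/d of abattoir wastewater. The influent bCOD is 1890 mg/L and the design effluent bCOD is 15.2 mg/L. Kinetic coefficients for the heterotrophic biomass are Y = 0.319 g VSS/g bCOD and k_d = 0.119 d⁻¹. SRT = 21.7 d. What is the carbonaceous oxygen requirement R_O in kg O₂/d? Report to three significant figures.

Y_obs = Y / (1 + k_d θ_c) = 0.319 / (1 + 0.119 × 21.7) = 0.319 / 3.582 = 0.08905.
ΔS = 1890 − 15.2 = 1875 mg/L, so the substrate removal rate is 1780 × 1875/1000 = 3337 kg bCOD/d.
Net sludge production P_X = 0.08905 × 3337 = 297.2 kg VSS/d.
Carbonaceous O₂ demand = substrate oxidised − cell-mass equivalent = 3337 − 1.42 × 297.2 = 2915 kg O₂/d.

R_O ≈ 2920 kg O₂/d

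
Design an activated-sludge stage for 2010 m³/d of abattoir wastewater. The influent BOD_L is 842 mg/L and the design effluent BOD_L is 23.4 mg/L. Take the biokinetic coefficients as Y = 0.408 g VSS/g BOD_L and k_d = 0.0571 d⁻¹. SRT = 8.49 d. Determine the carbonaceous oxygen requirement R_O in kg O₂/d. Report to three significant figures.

R_O ≈ 1000 kg O₂/d

Observed yield with endogenous decay: Y_obs = Y / (1 + k_d·θ_c) = 0.408 / (1 + 0.0571 × 8.49) = 0.408 / 1.485 = 0.2748 g VSS/g BOD_L.
Q·(S₀ − S) = 2010 × (842 − 23.4) × 10⁻³ = 1645 kg/d removed.
Biomass synthesised: P_X = Y_obs × 1645 = 452.1 kg VSS/d.
R_O = Q·ΔS − 1.42 P_X = 1645 − 642.0 = 1003 kg O₂/d.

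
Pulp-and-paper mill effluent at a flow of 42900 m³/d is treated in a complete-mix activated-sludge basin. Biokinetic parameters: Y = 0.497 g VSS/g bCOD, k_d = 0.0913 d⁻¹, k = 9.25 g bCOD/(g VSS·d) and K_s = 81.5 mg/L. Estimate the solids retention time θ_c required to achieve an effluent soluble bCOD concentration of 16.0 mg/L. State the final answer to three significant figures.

θ_c ≈ 1.51 d

Specific growth rate at S = 16.0 mg/L: μ = YkS/(K_s+S) = 0.497·9.25·16.0/(81.5+16.0) = 0.7544 d⁻¹.
1/θ_c = 0.7544 − 0.0913 = 0.6631 d⁻¹, so θ_c = 1.508 d.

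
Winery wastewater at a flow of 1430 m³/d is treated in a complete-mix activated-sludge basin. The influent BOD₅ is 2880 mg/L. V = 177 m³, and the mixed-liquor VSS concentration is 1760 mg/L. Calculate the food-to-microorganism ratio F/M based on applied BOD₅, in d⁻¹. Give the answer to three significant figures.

F/M ≈ 13.2 d⁻¹

Food-to-microorganism ratio F/M = Q S₀ / (V X) = 1430 × 2880 / (177.0 × 1760) = 13.22 d⁻¹.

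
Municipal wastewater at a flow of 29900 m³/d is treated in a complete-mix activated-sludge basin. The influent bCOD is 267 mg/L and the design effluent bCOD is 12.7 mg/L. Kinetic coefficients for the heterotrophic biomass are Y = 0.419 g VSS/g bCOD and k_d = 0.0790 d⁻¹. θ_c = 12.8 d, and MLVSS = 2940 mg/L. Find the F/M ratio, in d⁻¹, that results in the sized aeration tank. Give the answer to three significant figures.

F/M ≈ 0.394 d⁻¹

Rearranging the biomass balance for a CMAS with decay, V = Y·Q·ΔS·θ_c / [X·(1+k_d θ_c)] = 0.419 × 29900 × (267 − 12.7) × 12.8 / [2940 × (1 + 0.0790 × 12.8)] = 4.08×10^7 / 5913 = 6897 m³.
F/M = applied load / biomass = Q·S₀/(V·X) = 29900 × 267 / (6897 × 2940) = 0.3937 d⁻¹.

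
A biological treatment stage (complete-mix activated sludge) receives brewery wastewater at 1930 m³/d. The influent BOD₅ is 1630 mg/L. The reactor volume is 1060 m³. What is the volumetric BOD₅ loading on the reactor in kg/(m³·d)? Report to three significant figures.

L_v ≈ 2.97 kg BOD₅/(m³·d)

L_v = Q S₀ / V = 1930 × 1630 × 10⁻³ / 1060 = 2.968 kg/(m³·d).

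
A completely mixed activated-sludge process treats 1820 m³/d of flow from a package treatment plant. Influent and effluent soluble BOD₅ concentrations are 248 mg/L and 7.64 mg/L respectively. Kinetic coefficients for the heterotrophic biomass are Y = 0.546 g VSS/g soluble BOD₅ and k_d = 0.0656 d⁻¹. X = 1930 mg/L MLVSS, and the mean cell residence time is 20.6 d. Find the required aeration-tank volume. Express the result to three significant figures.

Steady-state biomass mass balance: V·X·(1 + k_d·θ_c) = Y·Q·(S₀ − S)·θ_c, so V = 0.546 × 1820 × (248 − 7.64) × 20.6 / [1930 × (1 + 0.0656 × 20.6)] = 4.92×10^6 / 4538 = 1084 m³.

V ≈ 1080 m³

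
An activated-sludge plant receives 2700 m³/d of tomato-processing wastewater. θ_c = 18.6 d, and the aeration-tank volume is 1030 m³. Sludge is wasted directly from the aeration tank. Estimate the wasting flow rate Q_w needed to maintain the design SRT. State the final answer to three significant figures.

With mixed-liquor wasting, θ_c = V/Q_w, so Q_w = V/θ_c = 1030/18.6 = 55.38 m³/d.

Q_w ≈ 55.4 m³/d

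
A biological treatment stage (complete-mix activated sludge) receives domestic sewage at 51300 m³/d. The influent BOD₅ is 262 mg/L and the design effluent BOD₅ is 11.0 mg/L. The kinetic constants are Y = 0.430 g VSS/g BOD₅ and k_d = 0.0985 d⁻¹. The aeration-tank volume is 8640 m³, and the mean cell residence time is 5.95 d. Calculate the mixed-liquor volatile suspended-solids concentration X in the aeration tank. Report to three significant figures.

From V·X·(1 + k_d·θ_c) = Y·Q·(S₀ − S)·θ_c: X = 0.430 × 51300 × (262 − 11.0) × 5.95 / [8640 × (1 + 0.0985 × 5.95)] = 2404 mg/L.

X ≈ 2400 mg/L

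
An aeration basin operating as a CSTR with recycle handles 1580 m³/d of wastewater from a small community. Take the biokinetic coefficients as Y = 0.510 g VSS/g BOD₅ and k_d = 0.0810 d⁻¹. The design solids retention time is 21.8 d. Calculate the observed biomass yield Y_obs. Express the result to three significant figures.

Observed yield with endogenous decay: Y_obs = Y / (1 + k_d·θ_c) = 0.510 / (1 + 0.0810 × 21.8) = 0.510 / 2.766 = 0.1844 g VSS/g BOD₅.

Y_obs ≈ 0.184 g VSS/g BOD₅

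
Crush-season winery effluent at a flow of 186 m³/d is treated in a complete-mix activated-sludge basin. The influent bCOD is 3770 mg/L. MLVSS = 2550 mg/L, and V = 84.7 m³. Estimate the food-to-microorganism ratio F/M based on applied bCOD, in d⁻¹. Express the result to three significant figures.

F/M ≈ 3.25 d⁻¹

F/M = applied load / biomass = Q·S₀/(V·X) = 186 × 3770 / (84.70 × 2550) = 3.247 d⁻¹.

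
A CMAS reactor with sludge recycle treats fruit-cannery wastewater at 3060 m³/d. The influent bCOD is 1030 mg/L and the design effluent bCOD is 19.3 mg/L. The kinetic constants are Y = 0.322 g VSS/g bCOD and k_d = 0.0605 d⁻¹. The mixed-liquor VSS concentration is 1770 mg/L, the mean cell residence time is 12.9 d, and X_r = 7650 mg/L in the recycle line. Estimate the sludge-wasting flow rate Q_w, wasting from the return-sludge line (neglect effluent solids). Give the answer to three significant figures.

Q_w ≈ 73.1 m³/d

Rearranging the biomass balance for a CMAS with decay, V = Y·Q·ΔS·θ_c / [X·(1+k_d θ_c)] = 0.322 × 3060 × (1030 − 19.3) × 12.9 / [1770 × (1 + 0.0605 × 12.9)] = 1.28×10^7 / 3151 = 4076 m³.
Q_w = (V·X)/(θ_c X_r) = 4076 × 1770 / (12.9 × 7650) = 73.12 m³/d.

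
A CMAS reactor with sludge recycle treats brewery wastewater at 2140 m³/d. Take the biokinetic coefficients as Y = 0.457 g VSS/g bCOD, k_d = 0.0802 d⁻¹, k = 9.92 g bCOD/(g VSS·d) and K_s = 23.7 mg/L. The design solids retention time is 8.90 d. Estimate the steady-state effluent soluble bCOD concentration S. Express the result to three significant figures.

From the Monod/SRT balance for a CMAS, S = K_s·(1+k_d θ_c)/[θ_c·(Y k − k_d) − 1] = 23.7 × (1 + 0.0802 × 8.90) / [8.90 × (0.457 × 9.92 − 0.0802) − 1] = 40.62 / 38.63 = 1.051 mg/L.

S ≈ 1.05 mg/L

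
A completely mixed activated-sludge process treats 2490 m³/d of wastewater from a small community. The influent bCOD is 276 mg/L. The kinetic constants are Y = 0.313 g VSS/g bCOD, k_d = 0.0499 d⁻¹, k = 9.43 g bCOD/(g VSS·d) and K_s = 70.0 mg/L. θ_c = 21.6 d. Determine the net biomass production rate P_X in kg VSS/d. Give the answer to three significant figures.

P_X ≈ 103 kg VSS/d

For a completely mixed reactor with recycle the Lawrence–McCarty relation gives S = K_s·(1 + k_d·θ_c) / [θ_c·(Y·k − k_d) − 1] = 70.0 × (1 + 0.0499 × 21.6) / [21.6 × (0.313 × 9.43 − 0.0499) − 1] = 145.4 / 61.68 = 2.358 mg/L.
Y_obs = Y / (1 + k_d θ_c) = 0.313 / (1 + 0.0499 × 21.6) = 0.313 / 2.078 = 0.1506.
Q·(S₀ − S) = 2490 × (276 − 2.36) × 10⁻³ = 681.4 kg/d removed.
P_X = Y_obs · Q(S₀ − S) = 0.1506 × 681.4 = 102.6 kg VSS/d.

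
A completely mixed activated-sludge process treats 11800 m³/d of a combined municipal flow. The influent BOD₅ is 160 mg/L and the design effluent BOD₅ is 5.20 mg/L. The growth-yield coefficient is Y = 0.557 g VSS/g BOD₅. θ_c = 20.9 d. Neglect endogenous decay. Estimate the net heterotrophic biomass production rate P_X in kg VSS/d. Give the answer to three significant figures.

With endogenous decay neglected, the observed yield equals the true yield: Y_obs = Y = 0.557 g VSS/g BOD₅.
Mass of BOD₅ removed per day: Q(S₀ − S) = 11800 × 154.8 g/m³ = 1827 kg/d.
P_X = Y_obs · Q(S₀ − S) = 0.5570 × 1827 = 1017 kg VSS/d.

P_X ≈ 1020 kg VSS/d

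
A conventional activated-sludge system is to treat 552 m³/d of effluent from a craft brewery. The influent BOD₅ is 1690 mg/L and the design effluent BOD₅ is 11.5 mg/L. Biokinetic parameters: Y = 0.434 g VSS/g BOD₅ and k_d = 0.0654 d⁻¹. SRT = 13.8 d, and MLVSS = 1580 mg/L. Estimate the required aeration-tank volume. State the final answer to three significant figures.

From the SRT design equation V = Y Q (S₀−S) θ_c / [X (1 + k_d θ_c)] = 0.434 × 552 × (1690 − 11.5) × 13.8 / [1580 × (1 + 0.0654 × 13.8)] = 5.55×10^6 / 3006 = 1846 m³.

V ≈ 1850 m³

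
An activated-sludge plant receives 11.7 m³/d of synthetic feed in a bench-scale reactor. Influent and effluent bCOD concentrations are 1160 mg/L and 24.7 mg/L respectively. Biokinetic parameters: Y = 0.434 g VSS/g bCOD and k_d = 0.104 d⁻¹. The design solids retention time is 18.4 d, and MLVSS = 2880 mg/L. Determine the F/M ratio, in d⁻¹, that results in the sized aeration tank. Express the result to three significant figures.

F/M ≈ 0.373 d⁻¹

Rearranging the biomass balance for a CMAS with decay, V = Y·Q·ΔS·θ_c / [X·(1+k_d θ_c)] = 0.434 × 11.7 × (1160 − 24.7) × 18.4 / [2880 × (1 + 0.104 × 18.4)] = 1.06×10^5 / 8391 = 12.64 m³.
F/M = applied load / biomass = Q·S₀/(V·X) = 11.7 × 1160 / (12.64 × 2880) = 0.3728 d⁻¹.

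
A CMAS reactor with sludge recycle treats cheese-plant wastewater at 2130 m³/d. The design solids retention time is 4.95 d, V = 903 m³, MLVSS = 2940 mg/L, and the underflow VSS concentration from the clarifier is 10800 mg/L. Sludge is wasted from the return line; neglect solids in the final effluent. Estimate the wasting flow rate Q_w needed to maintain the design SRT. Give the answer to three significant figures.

θ_c = V·X/(Q_w·X_r) when wasting from the recycle, so Q_w = V·X/(θ_c·X_r) = 903.0 × 2940 / (4.95 × 10800) = 49.66 m³/d.

Q_w ≈ 49.7 m³/d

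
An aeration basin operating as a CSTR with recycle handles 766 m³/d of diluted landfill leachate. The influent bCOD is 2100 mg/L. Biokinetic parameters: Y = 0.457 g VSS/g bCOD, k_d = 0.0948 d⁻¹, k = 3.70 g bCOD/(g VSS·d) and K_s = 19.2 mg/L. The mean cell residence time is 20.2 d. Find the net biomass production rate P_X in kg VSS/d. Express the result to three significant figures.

For a completely mixed reactor with recycle the Lawrence–McCarty relation gives S = K_s·(1 + k_d·θ_c) / [θ_c·(Y·k − k_d) − 1] = 19.2 × (1 + 0.0948 × 20.2) / [20.2 × (0.457 × 3.70 − 0.0948) − 1] = 55.97 / 31.24 = 1.791 mg/L.
The observed yield is Y_obs = Y/(1 + k_d·θ_c) = 0.457 / (1 + 0.0948 × 20.2) = 0.457 / 2.915 = 0.1568 g VSS per g bCOD removed.
Q·(S₀ − S) = 766 × (2100 − 1.79) × 10⁻³ = 1607 kg/d removed.
Net biomass production P_X = Y_obs × Q·(S₀ − S) = 0.1568 × 1607 = 252.0 kg VSS/d.

P_X ≈ 252 kg VSS/d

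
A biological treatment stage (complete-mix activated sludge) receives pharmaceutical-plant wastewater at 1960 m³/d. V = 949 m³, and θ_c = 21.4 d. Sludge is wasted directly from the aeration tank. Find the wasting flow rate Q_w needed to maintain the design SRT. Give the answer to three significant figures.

Wasting from the aeration tank: Q_w = V / θ_c = 949.0 / 21.4 = 44.35 m³/d.

Q_w ≈ 44.3 m³/d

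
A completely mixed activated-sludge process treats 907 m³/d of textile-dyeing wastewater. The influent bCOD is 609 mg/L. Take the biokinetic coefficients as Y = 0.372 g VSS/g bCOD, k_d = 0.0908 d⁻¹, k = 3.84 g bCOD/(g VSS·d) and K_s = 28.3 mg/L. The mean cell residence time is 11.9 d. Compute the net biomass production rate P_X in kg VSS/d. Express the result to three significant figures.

Effluent substrate depends only on kinetics and SRT: S = K_s(1 + k_d θ_c) / [θ_c(Yk − k_d) − 1] = 28.3 × (1 + 0.0908 × 11.9) / [11.9 × (0.372 × 3.84 − 0.0908) − 1] = 58.88 / 14.92 = 3.947 mg/L.
Correct the yield for decay: Y_obs = Y/(1 + k_d θ_c) = 0.372 / (1 + 0.0908 × 11.9) = 0.372 / 2.081 = 0.1788.
Mass of bCOD removed per day: Q(S₀ − S) = 907 × 605.0 g/m³ = 548.8 kg/d.
P_X = Y_obs · Q(S₀ − S) = 0.1788 × 548.8 = 98.12 kg VSS/d.

P_X ≈ 98.1 kg VSS/d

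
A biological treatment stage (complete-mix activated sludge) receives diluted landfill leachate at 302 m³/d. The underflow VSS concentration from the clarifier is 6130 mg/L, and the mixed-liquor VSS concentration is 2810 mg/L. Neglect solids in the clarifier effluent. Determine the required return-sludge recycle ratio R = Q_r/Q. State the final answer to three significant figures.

R ≈ 0.846

R = Q_r/Q = X/(X_r − X) = 2810 / (6130 − 2810) = 0.8464.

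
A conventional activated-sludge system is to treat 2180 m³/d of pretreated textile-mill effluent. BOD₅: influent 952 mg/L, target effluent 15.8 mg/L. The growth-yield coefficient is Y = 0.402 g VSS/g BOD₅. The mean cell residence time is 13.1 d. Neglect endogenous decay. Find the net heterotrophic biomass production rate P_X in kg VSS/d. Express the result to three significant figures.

No decay correction is needed, so Y_obs = Y = 0.402.
Substrate removed = Q·(S₀ − S) = 2180 m³/d × (952 − 15.8) g/m³ = 2.04×10^6 g/d = 2041 kg/d.
Biomass produced: P_X = Y_obs·Q·ΔS = 0.4020 × 2041 ≈ 820.4 kg VSS/d.

P_X ≈ 820 kg VSS/d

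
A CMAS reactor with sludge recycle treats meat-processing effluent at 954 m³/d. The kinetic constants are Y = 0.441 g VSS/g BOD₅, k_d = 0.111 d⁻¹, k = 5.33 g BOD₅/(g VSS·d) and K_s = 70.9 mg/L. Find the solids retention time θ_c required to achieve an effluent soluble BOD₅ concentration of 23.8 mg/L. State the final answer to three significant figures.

From 1/θ_c = Y·k·S/(K_s + S) − k_d: Y·k·S/(K_s+S) = 0.441 × 5.33 × 23.8 / (70.9 + 23.8) = 0.5907 d⁻¹.
θ_c = 1/(μ − k_d) = 1/(0.5907 − 0.111) = 1/0.4797 = 2.084 d.

θ_c ≈ 2.08 d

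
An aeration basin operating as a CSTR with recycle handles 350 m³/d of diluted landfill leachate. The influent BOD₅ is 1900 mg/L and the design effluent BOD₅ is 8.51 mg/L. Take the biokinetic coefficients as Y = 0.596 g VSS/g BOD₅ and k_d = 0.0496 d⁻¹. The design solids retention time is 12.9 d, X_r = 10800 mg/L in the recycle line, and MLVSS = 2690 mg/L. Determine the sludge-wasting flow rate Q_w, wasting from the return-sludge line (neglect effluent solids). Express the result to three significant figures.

Q_w ≈ 22.3 m³/d

From the SRT design equation V = Y Q (S₀−S) θ_c / [X (1 + k_d θ_c)] = 0.596 × 350 × (1900 − 8.51) × 12.9 / [2690 × (1 + 0.0496 × 12.9)] = 5.09×10^6 / 4411 = 1154 m³.
θ_c = V·X/(Q_w·X_r) when wasting from the recycle, so Q_w = V·X/(θ_c·X_r) = 1154 × 2690 / (12.9 × 10800) = 22.28 m³/d.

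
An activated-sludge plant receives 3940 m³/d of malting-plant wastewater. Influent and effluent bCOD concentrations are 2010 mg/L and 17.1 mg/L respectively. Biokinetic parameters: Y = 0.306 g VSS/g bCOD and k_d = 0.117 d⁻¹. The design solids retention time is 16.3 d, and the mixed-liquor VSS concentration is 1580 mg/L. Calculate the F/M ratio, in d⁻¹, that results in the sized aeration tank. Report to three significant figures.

F/M ≈ 0.588 d⁻¹

From the SRT design equation V = Y Q (S₀−S) θ_c / [X (1 + k_d θ_c)] = 0.306 × 3940 × (2010 − 17.1) × 16.3 / [1580 × (1 + 0.117 × 16.3)] = 3.92×10^7 / 4593 = 8527 m³.
F/M = applied load / biomass = Q·S₀/(V·X) = 3940 × 2010 / (8527 × 1580) = 0.5878 d⁻¹.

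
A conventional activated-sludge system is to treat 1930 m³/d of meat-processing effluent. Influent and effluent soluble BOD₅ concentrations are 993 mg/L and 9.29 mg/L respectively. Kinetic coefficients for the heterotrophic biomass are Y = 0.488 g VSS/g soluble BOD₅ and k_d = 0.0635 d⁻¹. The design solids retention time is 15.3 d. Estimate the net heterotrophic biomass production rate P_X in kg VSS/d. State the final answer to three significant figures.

P_X ≈ 470 kg VSS/d

Y_obs = Y / (1 + k_d θ_c) = 0.488 / (1 + 0.0635 × 15.3) = 0.488 / 1.972 = 0.2475.
Q·(S₀ − S) = 1930 × (993 − 9.29) × 10⁻³ = 1899 kg/d removed.
Net biomass production P_X = Y_obs × Q·(S₀ − S) = 0.2475 × 1899 = 469.9 kg VSS/d.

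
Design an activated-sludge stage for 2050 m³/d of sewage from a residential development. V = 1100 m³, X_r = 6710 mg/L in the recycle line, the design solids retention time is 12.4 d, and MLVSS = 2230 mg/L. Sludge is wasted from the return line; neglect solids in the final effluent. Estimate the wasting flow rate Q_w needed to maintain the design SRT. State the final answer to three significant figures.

Wasting from the return line (neglecting effluent solids): Q_w = V·X / (θ_c·X_r) = 1100 × 2230 / (12.4 × 6710) = 29.48 m³/d.

Q_w ≈ 29.5 m³/d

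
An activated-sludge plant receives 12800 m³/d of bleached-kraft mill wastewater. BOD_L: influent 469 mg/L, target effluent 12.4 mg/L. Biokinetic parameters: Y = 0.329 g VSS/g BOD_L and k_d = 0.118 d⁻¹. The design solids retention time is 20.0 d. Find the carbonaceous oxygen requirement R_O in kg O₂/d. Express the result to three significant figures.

R_O ≈ 5030 kg O₂/d

Correct the yield for decay: Y_obs = Y/(1 + k_d θ_c) = 0.329 / (1 + 0.118 × 20.0) = 0.329 / 3.360 = 0.09792.
ΔS = 469 − 12.4 = 456.6 mg/L, so the substrate removal rate is 12800 × 456.6/1000 = 5844 kg BOD_L/d.
P_X = Y_obs·Q·(S₀ − S) = 0.09792 × 5844 = 572.3 kg VSS/d.
Carbonaceous O₂ demand = substrate oxidised − cell-mass equivalent = 5844 − 1.42 × 572.3 = 5032 kg O₂/d.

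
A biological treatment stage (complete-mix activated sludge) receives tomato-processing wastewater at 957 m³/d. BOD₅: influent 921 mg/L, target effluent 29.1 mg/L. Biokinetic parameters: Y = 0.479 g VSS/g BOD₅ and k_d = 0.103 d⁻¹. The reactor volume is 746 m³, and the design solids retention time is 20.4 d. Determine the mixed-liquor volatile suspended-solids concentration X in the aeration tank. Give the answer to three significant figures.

X ≈ 3610 mg/L

Solving the biomass balance for X: X = Y Q (S₀−S) θ_c / [V (1+k_d θ_c)] = 0.479 × 957 × (921 − 29.1) × 20.4 / [746 × (1 + 0.103 × 20.4)] = 3605 mg/L.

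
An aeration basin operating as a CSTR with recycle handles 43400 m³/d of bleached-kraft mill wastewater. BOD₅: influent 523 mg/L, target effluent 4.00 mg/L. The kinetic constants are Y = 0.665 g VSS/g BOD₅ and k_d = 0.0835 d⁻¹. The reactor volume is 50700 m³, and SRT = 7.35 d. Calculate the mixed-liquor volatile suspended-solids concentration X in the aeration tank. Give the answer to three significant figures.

X ≈ 1350 mg/L

Solving the biomass balance for X: X = Y Q (S₀−S) θ_c / [V (1+k_d θ_c)] = 0.665 × 43400 × (523 − 4.00) × 7.35 / [50700 × (1 + 0.0835 × 7.35)] = 1346 mg/L.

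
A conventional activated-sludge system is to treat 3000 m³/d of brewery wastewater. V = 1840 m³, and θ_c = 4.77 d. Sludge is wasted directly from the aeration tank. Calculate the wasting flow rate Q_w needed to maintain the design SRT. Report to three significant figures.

Q_w ≈ 386 m³/d

For wasting at MLVSS concentration, Q_w = V/θ_c = 1840/4.77 = 385.7 m³/d.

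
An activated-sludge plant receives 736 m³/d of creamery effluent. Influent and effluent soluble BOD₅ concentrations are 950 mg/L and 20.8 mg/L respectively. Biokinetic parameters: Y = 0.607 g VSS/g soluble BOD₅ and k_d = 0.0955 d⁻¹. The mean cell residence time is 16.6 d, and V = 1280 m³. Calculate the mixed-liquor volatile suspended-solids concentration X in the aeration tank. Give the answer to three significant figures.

Solving the biomass balance for X: X = Y Q (S₀−S) θ_c / [V (1+k_d θ_c)] = 0.607 × 736 × (950 − 20.8) × 16.6 / [1280 × (1 + 0.0955 × 16.6)] = 2082 mg/L.

X ≈ 2080 mg/L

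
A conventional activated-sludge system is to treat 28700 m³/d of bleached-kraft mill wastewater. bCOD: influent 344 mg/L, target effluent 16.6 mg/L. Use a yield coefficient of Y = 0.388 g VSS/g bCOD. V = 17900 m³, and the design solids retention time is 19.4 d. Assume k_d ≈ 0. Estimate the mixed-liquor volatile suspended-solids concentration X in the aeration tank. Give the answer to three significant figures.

X ≈ 3950 mg/L

Without decay, X = Y Q (S₀−S) θ_c / V = 0.388 × 28700 × (344 − 16.6) × 19.4 / 17900 = 3951 mg/L.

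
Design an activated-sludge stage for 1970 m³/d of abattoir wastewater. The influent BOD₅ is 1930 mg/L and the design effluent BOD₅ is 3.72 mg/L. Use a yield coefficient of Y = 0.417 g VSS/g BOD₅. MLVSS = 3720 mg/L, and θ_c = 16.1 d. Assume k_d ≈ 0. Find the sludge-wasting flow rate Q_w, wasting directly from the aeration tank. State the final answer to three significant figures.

Biomass mass balance (decay neglected): V·X = Y·Q·(S₀ − S)·θ_c, so V = 0.417 × 1970 × (1930 − 3.72) × 16.1 / 3720 = 6849 m³.
For wasting at MLVSS concentration, Q_w = V/θ_c = 6849/16.1 = 425.4 m³/d.

Q_w ≈ 425 m³/d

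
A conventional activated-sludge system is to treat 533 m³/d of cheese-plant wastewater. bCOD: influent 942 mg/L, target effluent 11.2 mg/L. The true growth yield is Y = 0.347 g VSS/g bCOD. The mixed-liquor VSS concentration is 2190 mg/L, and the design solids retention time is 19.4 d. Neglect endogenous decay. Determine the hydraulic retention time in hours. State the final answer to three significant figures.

τ ≈ 68.7 h

With k_d = 0 the design equation reduces to V = Y Q (S₀−S) θ_c / X = 0.347 × 533 × (942 − 11.2) × 19.4 / 2190 = 1525 m³.
τ = V/Q = 1525/533 = 2.861 d, or 68.67 h.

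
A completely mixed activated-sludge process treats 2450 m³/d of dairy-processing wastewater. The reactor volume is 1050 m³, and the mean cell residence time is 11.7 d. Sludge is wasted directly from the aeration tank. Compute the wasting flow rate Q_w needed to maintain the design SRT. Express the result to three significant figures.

Q_w ≈ 89.7 m³/d

Wasting from the aeration tank: Q_w = V / θ_c = 1050 / 11.7 = 89.74 m³/d.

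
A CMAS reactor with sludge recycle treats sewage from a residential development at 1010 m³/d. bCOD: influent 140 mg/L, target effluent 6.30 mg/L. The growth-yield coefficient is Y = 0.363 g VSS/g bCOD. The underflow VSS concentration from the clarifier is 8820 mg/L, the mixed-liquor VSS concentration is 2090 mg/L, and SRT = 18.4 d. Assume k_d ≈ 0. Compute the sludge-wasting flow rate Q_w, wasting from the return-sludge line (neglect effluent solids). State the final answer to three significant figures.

Biomass mass balance (decay neglected): V·X = Y·Q·(S₀ − S)·θ_c, so V = 0.363 × 1010 × (140 − 6.30) × 18.4 / 2090 = 431.5 m³.
Wasting from the return line (neglecting effluent solids): Q_w = V·X / (θ_c·X_r) = 431.5 × 2090 / (18.4 × 8820) = 5.558 m³/d.

Q_w ≈ 5.56 m³/d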